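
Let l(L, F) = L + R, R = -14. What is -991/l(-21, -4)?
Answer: 991/35 ≈ 28.314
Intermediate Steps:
l(L, F) = -14 + L (l(L, F) = L - 14 = -14 + L)
-991/l(-21, -4) = -991/(-14 - 21) = -991/(-35) = -991*(-1/35) = 991/35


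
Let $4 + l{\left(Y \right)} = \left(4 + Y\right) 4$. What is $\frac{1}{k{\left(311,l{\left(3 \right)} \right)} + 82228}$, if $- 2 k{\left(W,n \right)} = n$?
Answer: $\frac{1}{82216} \approx 1.2163 \cdot 10^{-5}$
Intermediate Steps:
$l{\left(Y \right)} = 12 + 4 Y$ ($l{\left(Y \right)} = -4 + \left(4 + Y\right) 4 = -4 + \left(16 + 4 Y\right) = 12 + 4 Y$)
$k{\left(W,n \right)} = - \frac{n}{2}$
$\frac{1}{k{\left(311,l{\left(3 \right)} \right)} + 82228} = \frac{1}{- \frac{12 + 4 \cdot 3}{2} + 82228} = \frac{1}{- \frac{12 + 12}{2} + 82228} = \frac{1}{\left(- \frac{1}{2}\right) 24 + 82228} = \frac{1}{-12 + 82228} = \frac{1}{82216}$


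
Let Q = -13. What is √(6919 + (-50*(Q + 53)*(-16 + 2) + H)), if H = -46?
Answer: √34873 ≈ 186.74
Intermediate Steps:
√(6919 + (-50*(Q + 53)*(-16 + 2) + H)) = √(6919 + (-50*(-13 + 53)*(-16 + 2) - 46)) = √(6919 + (-2000*(-14) - 46)) = √(6919 + (-50*(-560) - 46)) = √(6919 + (28000 - 46)) = √(6919 + 27954) = √34873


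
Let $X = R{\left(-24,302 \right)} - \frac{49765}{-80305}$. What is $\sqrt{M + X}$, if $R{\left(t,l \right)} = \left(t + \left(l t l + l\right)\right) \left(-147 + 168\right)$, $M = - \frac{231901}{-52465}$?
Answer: $\frac{4 i \sqrt{2039641076839500595670335}}{842640365} \approx 6779.5 i$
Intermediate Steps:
$M = \frac{231901}{52465}$ ($M = \left(-231901\right) \left(- \frac{1}{52465}\right) = \frac{231901}{52465} \approx 4.4201$)
$R{\left(t,l \right)} = 21 l + 21 t + 21 t l^{2}$ ($R{\left(t,l \right)} = \left(t + \left(t l^{2} + l\right)\right) 21 = \left(t + \left(l + t l^{2}\right)\right) 21 = \left(l + t + t l^{2}\right) 21 = 21 l + 21 t + 21 t l^{2}$)
$X = - \frac{738179257705}{16061}$ ($X = \left(21 \cdot 302 + 21 \left(-24\right) + 21 \left(-24\right) 302^{2}\right) - \frac{49765}{-80305} = \left(6342 - 504 + 21 \left(-24\right) 91204\right) - - \frac{9953}{16061} = \left(6342 - 504 - 45966816\right) + \frac{9953}{16061} = -45960978 + \frac{9953}{16061} = - \frac{738179257705}{16061} \approx -4.5961 \cdot 10^{7}$)
$\sqrt{M + X} = \sqrt{\frac{231901}{52465} - \frac{738179257705}{16061}} = \sqrt{- \frac{38728571030930864}{842640365}} = \frac{4 i \sqrt{2039641076839500595670335}}{842640365}$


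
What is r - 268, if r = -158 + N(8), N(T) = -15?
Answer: -441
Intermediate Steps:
r = -173 (r = -158 - 15 = -173)
r - 268 = -173 - 268 = -441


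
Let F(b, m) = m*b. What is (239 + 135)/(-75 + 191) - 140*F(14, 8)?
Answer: -909253/58 ≈ -15677.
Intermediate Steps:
F(b, m) = b*m
(239 + 135)/(-75 + 191) - 140*F(14, 8) = (239 + 135)/(-75 + 191) - 1960*8 = 374/116 - 140*112 = 374*(1/116) - 15680 = 187/58 - 15680 = -909253/58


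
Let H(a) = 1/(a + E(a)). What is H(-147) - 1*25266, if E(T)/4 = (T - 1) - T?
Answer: -3815167/151 ≈ -25266.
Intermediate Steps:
E(T) = -4 (E(T) = 4*((T - 1) - T) = 4*((-1 + T) - T) = 4*(-1) = -4)
H(a) = 1/(-4 + a) (H(a) = 1/(a - 4) = 1/(-4 + a))
H(-147) - 1*25266 = 1/(-4 - 147) - 1*25266 = 1/(-151) - 25266 = -1/151 - 25266 = -3815167/151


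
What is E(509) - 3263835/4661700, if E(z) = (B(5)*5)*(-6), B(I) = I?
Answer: -46834589/310780 ≈ -150.70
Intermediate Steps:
E(z) = -150 (E(z) = (5*5)*(-6) = 25*(-6) = -150)
E(509) - 3263835/4661700 = -150 - 3263835/4661700 = -150 - 3263835*1/4661700 = -150 - 217589/310780 = -46834589/310780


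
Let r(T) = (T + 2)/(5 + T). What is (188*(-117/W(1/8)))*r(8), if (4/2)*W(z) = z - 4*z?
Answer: 90240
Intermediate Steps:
W(z) = -3*z/2 (W(z) = (z - 4*z)/2 = (-3*z)/2 = -3*z/2)
r(T) = (2 + T)/(5 + T)
(188*(-117/W(1/8)))*r(8) = (188*(-117/((-3/2/8))))*((2 + 8)/(5 + 8)) = (188*(-117/((-3/2*1/8))))*(10/13) = (188*(-117/(-3/16)))*((1/13)*10) = (188*(-117*(-16/3)))*(10/13) = (188*624)*(10/13) = 117312*(10/13) = 90240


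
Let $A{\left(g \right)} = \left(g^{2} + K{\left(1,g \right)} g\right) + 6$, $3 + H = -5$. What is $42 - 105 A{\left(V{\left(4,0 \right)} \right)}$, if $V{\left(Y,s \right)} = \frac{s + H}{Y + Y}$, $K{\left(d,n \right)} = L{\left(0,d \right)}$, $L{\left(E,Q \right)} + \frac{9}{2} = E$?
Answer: $- \frac{2331}{2} \approx -1165.5$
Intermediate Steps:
$L{\left(E,Q \right)} = - \frac{9}{2} + E$
$H = -8$ ($H = -3 - 5 = -8$)
$K{\left(d,n \right)} = - \frac{9}{2}$ ($K{\left(d,n \right)} = - \frac{9}{2} + 0 = - \frac{9}{2}$)
$V{\left(Y,s \right)} = \frac{-8 + s}{2 Y}$ ($V{\left(Y,s \right)} = \frac{s - 8}{Y + Y} = \frac{-8 + s}{2 Y}$)
$A{\left(g \right)} = 6 + g^{2} - \frac{9 g}{2}$ ($A{\left(g \right)} = \left(g^{2} - \frac{9 g}{2}\right) + 6 = 6 + g^{2} - \frac{9 g}{2}$)
$42 - 105 A{\left(V{\left(4,0 \right)} \right)} = 42 - 105 \left(6 + \left(\frac{-8 + 0}{2 \cdot 4}\right)^{2} - \frac{9 \frac{-8 + 0}{2 \cdot 4}}{2}\right) = 42 - 105 \left(6 + \left(\frac{1}{2} \cdot \frac{1}{4} \left(-8\right)\right)^{2} - \frac{9 \cdot \frac{1}{2} \cdot \frac{1}{4} \left(-8\right)}{2}\right) = 42 - 105 \left(6 + \left(-1\right)^{2} - - \frac{9}{2}\right) = 42 - 105 \left(6 + 1 + \frac{9}{2}\right) = 42 - \frac{2415}{2} = - \frac{2331}{2}$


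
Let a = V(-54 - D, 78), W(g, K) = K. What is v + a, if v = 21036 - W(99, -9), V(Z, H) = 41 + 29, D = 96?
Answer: 21115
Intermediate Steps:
V(Z, H) = 70
v = 21045 (v = 21036 - 1*(-9) = 21036 + 9 = 21045)
a = 70
v + a = 21045 + 70 = 21115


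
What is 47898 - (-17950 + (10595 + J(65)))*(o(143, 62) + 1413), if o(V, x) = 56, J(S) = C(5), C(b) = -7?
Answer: 10862676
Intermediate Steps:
J(S) = -7
47898 - (-17950 + (10595 + J(65)))*(o(143, 62) + 1413) = 47898 - (-17950 + (10595 - 7))*(56 + 1413) = 47898 - (-17950 + 10588)*1469 = 47898 - (-7362)*1469 = 47898 - 1*(-10814778) = 47898 + 10814778 = 10862676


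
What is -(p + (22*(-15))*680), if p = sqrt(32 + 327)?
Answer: 224400 - sqrt(359) ≈ 2.2438e+5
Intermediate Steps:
p = sqrt(359) ≈ 18.947
-(p + (22*(-15))*680) = -(sqrt(359) + (22*(-15))*680) = -(sqrt(359) - 330*680) = -(sqrt(359) - 224400) = -(-224400 + sqrt(359)) = 224400 - sqrt(359)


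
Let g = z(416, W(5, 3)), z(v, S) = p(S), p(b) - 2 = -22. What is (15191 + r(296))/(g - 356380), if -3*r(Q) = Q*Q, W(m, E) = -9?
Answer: 42043/1069200 ≈ 0.039322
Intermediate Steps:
p(b) = -20 (p(b) = 2 - 22 = -20)
z(v, S) = -20
g = -20
r(Q) = -Q**2/3 (r(Q) = -Q*Q/3 = -Q**2/3)
(15191 + r(296))/(g - 356380) = (15191 - 1/3*296**2)/(-20 - 356380) = (15191 - 1/3*87616)/(-356400) = (15191 - 87616/3)*(-1/356400) = -42043/3*(-1/356400) = 42043/1069200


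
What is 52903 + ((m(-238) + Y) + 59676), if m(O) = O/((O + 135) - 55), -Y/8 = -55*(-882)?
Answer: -21764460/79 ≈ -2.7550e+5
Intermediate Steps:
Y = -388080 (Y = -(-440)*(-882) = -8*48510 = -388080)
m(O) = O/(80 + O) (m(O) = O/((135 + O) - 55) = O/(80 + O))
52903 + ((m(-238) + Y) + 59676) = 52903 + ((-238/(80 - 238) - 388080) + 59676) = 52903 + ((-238/(-158) - 388080) + 59676) = 52903 + ((-238*(-1/158) - 388080) + 59676) = 52903 + ((119/79 - 388080) + 59676) = 52903 + (-30658201/79 + 59676) = 52903 - 25943797/79 = -21764460/79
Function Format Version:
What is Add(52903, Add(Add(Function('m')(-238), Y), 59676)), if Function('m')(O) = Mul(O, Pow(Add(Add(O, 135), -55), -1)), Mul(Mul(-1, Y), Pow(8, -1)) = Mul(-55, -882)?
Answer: Rational(-21764460, 79) ≈ -2.7550e+5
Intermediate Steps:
Y = -388080 (Y = Mul(-8, Mul(-55, -882)) = Mul(-8, 48510) = -388080)
Function('m')(O) = Mul(O, Pow(Add(80, O), -1)) (Function('m')(O) = Mul(O, Pow(Add(Add(135, O), -55), -1)) = Mul(O, Pow(Add(80, O), -1)))
Add(52903, Add(Add(Function('m')(-238), Y), 59676)) = Add(52903, Add(Add(Mul(-238, Pow(Add(80, -238), -1)), -388080), 59676)) = Add(52903, Add(Add(Mul(-238, Pow(-158, -1)), -388080), 59676)) = Add(52903, Add(Add(Mul(-238, Rational(-1, 158)), -388080), 59676)) = Add(52903, Add(Add(Rational(119, 79), -388080), 59676)) = Add(52903, Add(Rational(-30658201, 79), 59676)) = Add(52903, Rational(-25943797, 79)) = Rational(-21764460, 79)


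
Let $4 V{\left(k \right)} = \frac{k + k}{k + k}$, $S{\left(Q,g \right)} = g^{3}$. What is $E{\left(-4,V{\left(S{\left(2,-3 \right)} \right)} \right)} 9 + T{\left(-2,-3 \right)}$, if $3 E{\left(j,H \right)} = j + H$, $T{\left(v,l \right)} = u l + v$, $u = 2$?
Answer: $- \frac{77}{4} \approx -19.25$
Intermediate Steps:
$T{\left(v,l \right)} = v + 2 l$ ($T{\left(v,l \right)} = 2 l + v = v + 2 l$)
$V{\left(k \right)} = \frac{1}{4}$ ($V{\left(k \right)} = \frac{\left(k + k\right) \frac{1}{k + k}}{4} = \frac{2 k \frac{1}{2 k}}{4} = \frac{1}{4} \cdot 1 = \frac{1}{4}$)
$E{\left(j,H \right)} = \frac{H}{3} + \frac{j}{3}$ ($E{\left(j,H \right)} = \frac{j + H}{3} = \frac{H + j}{3} = \frac{H}{3} + \frac{j}{3}$)
$E{\left(-4,V{\left(S{\left(2,-3 \right)} \right)} \right)} 9 + T{\left(-2,-3 \right)} = \left(\frac{1}{3} \cdot \frac{1}{4} + \frac{1}{3} \left(-4\right)\right) 9 + \left(-2 + 2 \left(-3\right)\right) = \left(\frac{1}{12} - \frac{4}{3}\right) 9 - 8 = \left(- \frac{5}{4}\right) 9 - 8 = - \frac{45}{4} - 8 = - \frac{77}{4}$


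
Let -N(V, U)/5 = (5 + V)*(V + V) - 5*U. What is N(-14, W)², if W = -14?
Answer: 2592100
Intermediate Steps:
N(V, U) = 25*U - 10*V*(5 + V) (N(V, U) = -5*((5 + V)*(V + V) - 5*U) = -5*((5 + V)*(2*V) - 5*U) = -5*(2*V*(5 + V) - 5*U) = -5*(-5*U + 2*V*(5 + V)) = 25*U - 10*V*(5 + V))
N(-14, W)² = (-50*(-14) - 10*(-14)² + 25*(-14))² = (700 - 10*196 - 350)² = (700 - 1960 - 350)² = (-1610)² = 2592100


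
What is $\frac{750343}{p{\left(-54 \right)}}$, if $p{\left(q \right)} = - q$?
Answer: $\frac{750343}{54} \approx 13895.0$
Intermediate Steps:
$\frac{750343}{p{\left(-54 \right)}} = \frac{750343}{\left(-1\right) \left(-54\right)} = \frac{750343}{54}$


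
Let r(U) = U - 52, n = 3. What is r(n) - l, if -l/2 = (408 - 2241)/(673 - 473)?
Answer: -6733/100 ≈ -67.330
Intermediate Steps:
l = 1833/100 (l = -2*(408 - 2241)/(673 - 473) = -(-3666)/200 = -2*(-1833/200) = 1833/100 ≈ 18.330)
r(U) = -52 + U
r(n) - l = (-52 + 3) - 1*1833/100 = -49 - 1833/100 = -6733/100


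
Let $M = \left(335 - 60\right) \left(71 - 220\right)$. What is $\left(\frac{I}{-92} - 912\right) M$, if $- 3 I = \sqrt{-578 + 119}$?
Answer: $37369200 - \frac{40975 i \sqrt{51}}{92} \approx 3.7369 \cdot 10^{7} - 3180.7 i$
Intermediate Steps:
$M = -40975$ ($M = 275 \left(-149\right) = -40975$)
$I = - i \sqrt{51}$ ($I = - \frac{\sqrt{-578 + 119}}{3} = - \frac{\sqrt{-459}}{3} = - \frac{3 i \sqrt{51}}{3} = - i \sqrt{51} \approx - 7.1414 i$)
$\left(\frac{I}{-92} - 912\right) M = \left(\frac{\left(-1\right) i \sqrt{51}}{-92} - 912\right) \left(-40975\right) = \left(- i \sqrt{51} \left(- \frac{1}{92}\right) - 912\right) \left(-40975\right) = \left(\frac{i \sqrt{51}}{92} - 912\right) \left(-40975\right) = \left(-912 + \frac{i \sqrt{51}}{92}\right) \left(-40975\right) = 37369200 - \frac{40975 i \sqrt{51}}{92}$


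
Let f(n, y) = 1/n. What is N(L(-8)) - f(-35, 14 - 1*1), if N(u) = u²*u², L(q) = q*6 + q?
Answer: 344207361/35 ≈ 9.8345e+6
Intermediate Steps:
L(q) = 7*q (L(q) = 6*q + q = 7*q)
N(u) = u⁴
N(L(-8)) - f(-35, 14 - 1*1) = (7*(-8))⁴ - 1/(-35) = (-56)⁴ - 1*(-1/35) = 9834496 + 1/35 = 344207361/35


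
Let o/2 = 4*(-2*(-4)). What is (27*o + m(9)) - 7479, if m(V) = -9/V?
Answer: -5752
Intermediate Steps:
o = 64 (o = 2*(4*(-2*(-4))) = 2*(4*8) = 2*32 = 64)
(27*o + m(9)) - 7479 = (27*64 - 9/9) - 7479 = (1728 - 9*1/9) - 7479 = (1728 - 1) - 7479 = 1727 - 7479 = -5752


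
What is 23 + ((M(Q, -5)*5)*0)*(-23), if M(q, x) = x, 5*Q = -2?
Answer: 23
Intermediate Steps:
Q = -⅖ (Q = (⅕)*(-2) = -⅖ ≈ -0.40000)
23 + ((M(Q, -5)*5)*0)*(-23) = 23 + (-5*5*0)*(-23) = 23 - 25*0*(-23) = 23 + 0*(-23) = 23 + 0 = 23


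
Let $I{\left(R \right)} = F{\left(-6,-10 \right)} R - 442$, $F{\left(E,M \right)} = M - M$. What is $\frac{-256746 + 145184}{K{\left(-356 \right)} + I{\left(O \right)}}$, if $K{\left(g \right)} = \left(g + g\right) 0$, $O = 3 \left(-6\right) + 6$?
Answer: $\frac{55781}{221} \approx 252.4$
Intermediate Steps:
$F{\left(E,M \right)} = 0$
$O = -12$ ($O = -18 + 6 = -12$)
$K{\left(g \right)} = 0$ ($K{\left(g \right)} = 2 g 0 = 0$)
$I{\left(R \right)} = -442$ ($I{\left(R \right)} = 0 R - 442 = 0 - 442 = -442$)
$\frac{-256746 + 145184}{K{\left(-356 \right)} + I{\left(O \right)}} = \frac{-256746 + 145184}{0 - 442} = - \frac{111562}{-442} = \left(-111562\right) \left(- \frac{1}{442}\right) = \frac{55781}{221}$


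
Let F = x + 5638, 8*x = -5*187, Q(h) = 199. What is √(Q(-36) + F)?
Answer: √91522/4 ≈ 75.631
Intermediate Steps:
x = -935/8 (x = (-5*187)/8 = (⅛)*(-935) = -935/8 ≈ -116.88)
F = 44169/8 (F = -935/8 + 5638 = 44169/8 ≈ 5521.1)
√(Q(-36) + F) = √(199 + 44169/8) = √(45761/8) = √91522/4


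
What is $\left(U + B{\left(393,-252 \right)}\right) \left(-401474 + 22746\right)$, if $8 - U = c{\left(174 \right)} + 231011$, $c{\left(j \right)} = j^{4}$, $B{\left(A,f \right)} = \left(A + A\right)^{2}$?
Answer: $347009296324824$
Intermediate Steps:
$B{\left(A,f \right)} = 4 A^{2}$ ($B{\left(A,f \right)} = \left(2 A\right)^{2} = 4 A^{2}$)
$U = -916867179$ ($U = 8 - \left(174^{4} + 231011\right) = 8 - \left(916636176 + 231011\right) = 8 - 916867187 = -916867179$)
$\left(U + B{\left(393,-252 \right)}\right) \left(-401474 + 22746\right) = \left(-916867179 + 4 \cdot 393^{2}\right) \left(-401474 + 22746\right) = \left(-916867179 + 4 \cdot 154449\right) \left(-378728\right) = \left(-916867179 + 617796\right) \left(-378728\right) = \left(-916249383\right) \left(-378728\right) = 347009296324824$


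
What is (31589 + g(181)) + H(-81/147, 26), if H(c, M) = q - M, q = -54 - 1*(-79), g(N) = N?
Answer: 31769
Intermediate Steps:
q = 25 (q = -54 + 79 = 25)
H(c, M) = 25 - M
(31589 + g(181)) + H(-81/147, 26) = (31589 + 181) + (25 - 1*26) = 31770 + (25 - 26) = 31770 - 1 = 31769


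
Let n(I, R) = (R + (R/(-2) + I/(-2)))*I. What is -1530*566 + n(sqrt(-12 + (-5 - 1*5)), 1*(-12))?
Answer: -865969 - 6*I*sqrt(22) ≈ -8.6597e+5 - 28.142*I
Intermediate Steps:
n(I, R) = I*(R/2 - I/2) (n(I, R) = (R + (R*(-1/2) + I*(-1/2)))*I = (R + (-R/2 - I/2))*I = (R + (-I/2 - R/2))*I = (R/2 - I/2)*I = I*(R/2 - I/2))
-1530*566 + n(sqrt(-12 + (-5 - 1*5)), 1*(-12)) = -1530*566 + sqrt(-12 + (-5 - 1*5))*(1*(-12) - sqrt(-12 + (-5 - 1*5)))/2 = -865980 + sqrt(-12 + (-5 - 5))*(-12 - sqrt(-12 + (-5 - 5)))/2 = -865980 + sqrt(-12 - 10)*(-12 - sqrt(-12 - 10))/2 = -865980 + sqrt(-22)*(-12 - sqrt(-22))/2 = -865980 + (I*sqrt(22))*(-12 - I*sqrt(22))/2 = -865980 + I*sqrt(22)*(-12 - I*sqrt(22))/2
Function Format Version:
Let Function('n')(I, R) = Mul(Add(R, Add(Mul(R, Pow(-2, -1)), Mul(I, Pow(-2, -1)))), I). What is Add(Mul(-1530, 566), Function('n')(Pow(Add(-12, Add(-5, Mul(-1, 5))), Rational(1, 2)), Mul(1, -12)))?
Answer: Add(-865969, Mul(-6, I, Pow(22, Rational(1, 2)))) ≈ Add(-8.6597e+5, Mul(-28.142, I))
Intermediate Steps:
Function('n')(I, R) = Mul(I, Add(Mul(Rational(1, 2), R), Mul(Rational(-1, 2), I))) (Function('n')(I, R) = Mul(Add(R, Add(Mul(R, Rational(-1, 2)), Mul(I, Rational(-1, 2)))), I) = Mul(Add(R, Add(Mul(Rational(-1, 2), R), Mul(Rational(-1, 2), I))), I) = Mul(Add(R, Add(Mul(Rational(-1, 2), I), Mul(Rational(-1, 2), R))), I) = Mul(Add(Mul(Rational(1, 2), R), Mul(Rational(-1, 2), I)), I) = Mul(I, Add(Mul(Rational(1, 2), R), Mul(Rational(-1, 2), I))))
Add(Mul(-1530, 566), Function('n')(Pow(Add(-12, Add(-5, Mul(-1, 5))), Rational(1, 2)), Mul(1, -12))) = Add(Mul(-1530, 566), Mul(Rational(1, 2), Pow(Add(-12, Add(-5, Mul(-1, 5))), Rational(1, 2)), Add(Mul(1, -12), Mul(-1, Pow(Add(-12, Add(-5, Mul(-1, 5))), Rational(1, 2)))))) = Add(-865980, Mul(Rational(1, 2), Pow(Add(-12, Add(-5, -5)), Rational(1, 2)), Add(-12, Mul(-1, Pow(Add(-12, Add(-5, -5)), Rational(1, 2)))))) = Add(-865980, Mul(Rational(1, 2), Pow(Add(-12, -10), Rational(1, 2)), Add(-12, Mul(-1, Pow(Add(-12, -10), Rational(1, 2)))))) = Add(-865980, Mul(Rational(1, 2), Pow(-22, Rational(1, 2)), Add(-12, Mul(-1, Pow(-22, Rational(1, 2)))))) = Add(-865980, Mul(Rational(1, 2), Mul(I, Pow(22, Rational(1, 2))), Add(-12, Mul(-1, Mul(I, Pow(22, Rational(1, 2))))))) = Add(-865980, Mul(Rational(1, 2), Mul(I, Pow(22, Rational(1, 2))), Add(-12, Mul(-1, I, Pow(22, Rational(1, 2)))))) = Add(-865980, Mul(Rational(1, 2), I, Pow(22, Rational(1, 2)), Add(-12, Mul(-1, I, Pow(22, Rational(1, 2))))))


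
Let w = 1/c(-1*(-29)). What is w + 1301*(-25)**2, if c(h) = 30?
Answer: 24393751/30 ≈ 8.1313e+5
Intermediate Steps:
w = 1/30 ≈ 0.033333
w + 1301*(-25)**2 = 1/30 + 1301*(-25)**2 = 1/30 + 1301*625 = 1/30 + 813125 = 24393751/30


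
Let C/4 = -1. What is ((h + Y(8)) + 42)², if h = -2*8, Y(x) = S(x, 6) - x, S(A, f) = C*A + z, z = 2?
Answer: 144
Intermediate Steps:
C = -4 (C = 4*(-1) = -4)
S(A, f) = 2 - 4*A (S(A, f) = -4*A + 2 = 2 - 4*A)
Y(x) = 2 - 5*x (Y(x) = (2 - 4*x) - x = 2 - 5*x)
h = -16
((h + Y(8)) + 42)² = ((-16 + (2 - 5*8)) + 42)² = ((-16 + (2 - 40)) + 42)² = ((-16 - 38) + 42)² = (-54 + 42)² = (-12)² = 144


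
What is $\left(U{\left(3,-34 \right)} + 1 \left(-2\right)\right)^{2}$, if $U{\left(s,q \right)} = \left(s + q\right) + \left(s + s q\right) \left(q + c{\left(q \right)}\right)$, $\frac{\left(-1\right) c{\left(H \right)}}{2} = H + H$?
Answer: $102637161$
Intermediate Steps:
$c{\left(H \right)} = - 4 H$ ($c{\left(H \right)} = - 2 \left(H + H\right) = - 2 \cdot 2 H = - 4 H$)
$U{\left(s,q \right)} = q + s - 3 q \left(s + q s\right)$ ($U{\left(s,q \right)} = \left(s + q\right) + \left(s + s q\right) \left(q - 4 q\right) = \left(q + s\right) + \left(s + q s\right) \left(- 3 q\right) = \left(q + s\right) - 3 q \left(s + q s\right) = q + s - 3 q \left(s + q s\right)$)
$\left(U{\left(3,-34 \right)} + 1 \left(-2\right)\right)^{2} = \left(\left(-34 + 3 - \left(-102\right) 3 - 9 \left(-34\right)^{2}\right) + 1 \left(-2\right)\right)^{2} = \left(\left(-34 + 3 + 306 - 9 \cdot 1156\right) - 2\right)^{2} = \left(\left(-34 + 3 + 306 - 10404\right) - 2\right)^{2} = \left(-10129 - 2\right)^{2} = \left(-10131\right)^{2} = 102637161$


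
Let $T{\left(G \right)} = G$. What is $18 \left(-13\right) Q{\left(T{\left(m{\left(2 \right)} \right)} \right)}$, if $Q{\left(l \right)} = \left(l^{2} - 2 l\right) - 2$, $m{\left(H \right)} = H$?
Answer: $468$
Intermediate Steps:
$Q{\left(l \right)} = -2 + l^{2} - 2 l$
$18 \left(-13\right) Q{\left(T{\left(m{\left(2 \right)} \right)} \right)} = 18 \left(-13\right) \left(-2 + 2^{2} - 4\right) = - 234 \left(-2 + 4 - 4\right) = \left(-234\right) \left(-2\right) = 468$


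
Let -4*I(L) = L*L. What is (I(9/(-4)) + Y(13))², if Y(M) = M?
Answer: 564001/4096 ≈ 137.70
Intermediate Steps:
I(L) = -L²/4 (I(L) = -L*L/4 = -L²/4)
(I(9/(-4)) + Y(13))² = (-(9/(-4))²/4 + 13)² = (-(9*(-¼))²/4 + 13)² = (-(-9/4)²/4 + 13)² = (-¼*81/16 + 13)² = (-81/64 + 13)² = (751/64)² = 564001/4096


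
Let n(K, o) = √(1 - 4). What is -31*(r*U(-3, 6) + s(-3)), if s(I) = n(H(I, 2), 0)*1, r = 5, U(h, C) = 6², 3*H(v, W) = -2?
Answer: -5580 - 31*I*√3 ≈ -5580.0 - 53.694*I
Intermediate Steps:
H(v, W) = -⅔ (H(v, W) = (⅓)*(-2) = -⅔)
n(K, o) = I*√3 (n(K, o) = √(-3) = I*√3)
U(h, C) = 36
s(I) = I*√3 (s(I) = (I*√3)*1 = I*√3)
-31*(r*U(-3, 6) + s(-3)) = -31*(5*36 + I*√3) = -31*(180 + I*√3) = -5580 - 31*I*√3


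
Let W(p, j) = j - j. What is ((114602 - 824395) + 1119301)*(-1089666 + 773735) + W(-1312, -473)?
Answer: -129376271948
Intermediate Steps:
W(p, j) = 0
((114602 - 824395) + 1119301)*(-1089666 + 773735) + W(-1312, -473) = ((114602 - 824395) + 1119301)*(-1089666 + 773735) + 0 = (-709793 + 1119301)*(-315931) + 0 = 409508*(-315931) + 0 = -129376271948 + 0 = -129376271948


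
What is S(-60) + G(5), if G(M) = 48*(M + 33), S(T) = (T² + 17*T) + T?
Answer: 4344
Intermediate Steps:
S(T) = T² + 18*T
G(M) = 1584 + 48*M (G(M) = 48*(33 + M) = 1584 + 48*M)
S(-60) + G(5) = -60*(18 - 60) + (1584 + 48*5) = -60*(-42) + (1584 + 240) = 2520 + 1824 = 4344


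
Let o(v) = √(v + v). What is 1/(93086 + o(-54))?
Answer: 46543/4332501752 - 3*I*√3/4332501752 ≈ 1.0743e-5 - 1.1993e-9*I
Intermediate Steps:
o(v) = √2*√v (o(v) = √(2*v) = √2*√v)
1/(93086 + o(-54)) = 1/(93086 + √2*√(-54)) = 1/(93086 + √2*(3*I*√6)) = 1/(93086 + 6*I*√3)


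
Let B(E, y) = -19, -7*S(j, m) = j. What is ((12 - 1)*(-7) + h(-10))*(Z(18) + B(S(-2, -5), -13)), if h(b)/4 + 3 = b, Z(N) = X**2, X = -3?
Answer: 1290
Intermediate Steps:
S(j, m) = -j/7
Z(N) = 9 (Z(N) = (-3)**2 = 9)
h(b) = -12 + 4*b
((12 - 1)*(-7) + h(-10))*(Z(18) + B(S(-2, -5), -13)) = ((12 - 1)*(-7) + (-12 + 4*(-10)))*(9 - 19) = (11*(-7) + (-12 - 40))*(-10) = (-77 - 52)*(-10) = -129*(-10) = 1290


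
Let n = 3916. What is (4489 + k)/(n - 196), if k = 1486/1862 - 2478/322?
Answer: 31991753/26552120 ≈ 1.2049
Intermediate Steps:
k = -147698/21413 (k = 1486*(1/1862) - 2478*1/322 = 743/931 - 177/23 = -147698/21413 ≈ -6.8976)
(4489 + k)/(n - 196) = (4489 - 147698/21413)/(3916 - 196) = (95975259/21413)/3720 = (95975259/21413)*(1/3720) = 31991753/26552120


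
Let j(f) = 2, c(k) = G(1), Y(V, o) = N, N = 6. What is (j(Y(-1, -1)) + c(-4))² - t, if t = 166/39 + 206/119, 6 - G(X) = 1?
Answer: 199621/4641 ≈ 43.013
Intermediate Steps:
G(X) = 5 (G(X) = 6 - 1*1 = 6 - 1 = 5)
Y(V, o) = 6
c(k) = 5
t = 27788/4641 (t = 166*(1/39) + 206*(1/119) = 166/39 + 206/119 = 27788/4641 ≈ 5.9875)
(j(Y(-1, -1)) + c(-4))² - t = (2 + 5)² - 1*27788/4641 = 7² - 27788/4641 = 49 - 27788/4641 = 199621/4641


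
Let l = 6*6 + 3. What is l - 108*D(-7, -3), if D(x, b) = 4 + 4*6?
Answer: -2985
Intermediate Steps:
l = 39 (l = 36 + 3 = 39)
D(x, b) = 28 (D(x, b) = 4 + 24 = 28)
l - 108*D(-7, -3) = 39 - 108*28 = 39 - 3024 = -2985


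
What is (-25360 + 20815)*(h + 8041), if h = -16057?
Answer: 36432720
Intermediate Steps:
(-25360 + 20815)*(h + 8041) = (-25360 + 20815)*(-16057 + 8041) = -4545*(-8016) = 36432720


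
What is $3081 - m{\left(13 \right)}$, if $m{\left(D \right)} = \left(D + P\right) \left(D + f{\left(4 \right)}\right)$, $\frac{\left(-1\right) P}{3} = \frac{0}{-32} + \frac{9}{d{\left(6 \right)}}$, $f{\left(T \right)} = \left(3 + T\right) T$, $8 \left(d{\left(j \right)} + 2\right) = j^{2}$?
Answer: $\frac{14954}{5} \approx 2990.8$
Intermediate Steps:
$d{\left(j \right)} = -2 + \frac{j^{2}}{8}$
$f{\left(T \right)} = T \left(3 + T\right)$
$P = - \frac{54}{5}$ ($P = - 3 \left(\frac{0}{-32} + \frac{9}{-2 + \frac{6^{2}}{8}}\right) = - 3 \left(0 \left(- \frac{1}{32}\right) + \frac{9}{-2 + \frac{1}{8} \cdot 36}\right) = - 3 \left(0 + \frac{9}{-2 + \frac{9}{2}}\right) = - 3 \left(0 + \frac{9}{\frac{5}{2}}\right) = - 3 \left(0 + 9 \cdot \frac{2}{5}\right) = - 3 \left(0 + \frac{18}{5}\right) = \left(-3\right) \frac{18}{5} = - \frac{54}{5} \approx -10.8$)
$m{\left(D \right)} = \left(28 + D\right) \left(- \frac{54}{5} + D\right)$ ($m{\left(D \right)} = \left(D - \frac{54}{5}\right) \left(D + 4 \left(3 + 4\right)\right) = \left(- \frac{54}{5} + D\right) \left(D + 4 \cdot 7\right) = \left(- \frac{54}{5} + D\right) \left(D + 28\right) = \left(- \frac{54}{5} + D\right) \left(28 + D\right) = \left(28 + D\right) \left(- \frac{54}{5} + D\right)$)
$3081 - m{\left(13 \right)} = 3081 - \left(- \frac{1512}{5} + 13^{2} + \frac{86}{5} \cdot 13\right) = 3081 - \left(- \frac{1512}{5} + 169 + \frac{1118}{5}\right) = 3081 - \frac{451}{5} = \frac{14954}{5}$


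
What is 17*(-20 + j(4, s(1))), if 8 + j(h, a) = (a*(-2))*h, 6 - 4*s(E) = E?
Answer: -646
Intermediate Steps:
s(E) = 3/2 - E/4
j(h, a) = -8 - 2*a*h (j(h, a) = -8 + (a*(-2))*h = -8 + (-2*a)*h = -8 - 2*a*h)
17*(-20 + j(4, s(1))) = 17*(-20 + (-8 - 2*(3/2 - ¼*1)*4)) = 17*(-20 + (-8 - 2*(3/2 - ¼)*4)) = 17*(-20 + (-8 - 2*5/4*4)) = 17*(-20 + (-8 - 10)) = 17*(-20 - 18) = 17*(-38) = -646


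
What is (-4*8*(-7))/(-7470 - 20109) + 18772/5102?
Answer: 258285070/70354029 ≈ 3.6712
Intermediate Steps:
(-4*8*(-7))/(-7470 - 20109) + 18772/5102 = -32*(-7)/(-27579) + 18772*(1/5102) = 224*(-1/27579) + 9386/2551 = -224/27579 + 9386/2551 = 258285070/70354029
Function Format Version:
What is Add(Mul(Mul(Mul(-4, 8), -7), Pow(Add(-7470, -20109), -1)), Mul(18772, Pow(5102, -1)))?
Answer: Rational(258285070, 70354029) ≈ 3.6712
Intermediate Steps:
Add(Mul(Mul(Mul(-4, 8), -7), Pow(Add(-7470, -20109), -1)), Mul(18772, Pow(5102, -1))) = Add(Mul(Mul(-32, -7), Pow(-27579, -1)), Mul(18772, Rational(1, 5102))) = Add(Mul(224, Rational(-1, 27579)), Rational(9386, 2551)) = Add(Rational(-224, 27579), Rational(9386, 2551)) = Rational(258285070, 70354029)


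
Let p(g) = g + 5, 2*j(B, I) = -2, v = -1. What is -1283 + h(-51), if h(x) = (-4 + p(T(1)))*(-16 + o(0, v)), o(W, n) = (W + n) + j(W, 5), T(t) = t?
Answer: -1319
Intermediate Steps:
j(B, I) = -1 (j(B, I) = (1/2)*(-2) = -1)
p(g) = 5 + g
o(W, n) = -1 + W + n (o(W, n) = (W + n) - 1 = -1 + W + n)
h(x) = -36 (h(x) = (-4 + (5 + 1))*(-16 + (-1 + 0 - 1)) = (-4 + 6)*(-16 - 2) = 2*(-18) = -36)
-1283 + h(-51) = -1283 - 36 = -1319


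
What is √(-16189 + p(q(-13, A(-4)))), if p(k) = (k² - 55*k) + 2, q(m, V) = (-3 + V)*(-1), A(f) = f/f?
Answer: I*√16293 ≈ 127.64*I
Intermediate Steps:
A(f) = 1
q(m, V) = 3 - V
p(k) = 2 + k² - 55*k
√(-16189 + p(q(-13, A(-4)))) = √(-16189 + (2 + (3 - 1*1)² - 55*(3 - 1*1))) = √(-16189 + (2 + (3 - 1)² - 55*(3 - 1))) = √(-16189 + (2 + 2² - 55*2)) = √(-16189 + (2 + 4 - 110)) = √(-16189 - 104) = √(-16293) = I*√16293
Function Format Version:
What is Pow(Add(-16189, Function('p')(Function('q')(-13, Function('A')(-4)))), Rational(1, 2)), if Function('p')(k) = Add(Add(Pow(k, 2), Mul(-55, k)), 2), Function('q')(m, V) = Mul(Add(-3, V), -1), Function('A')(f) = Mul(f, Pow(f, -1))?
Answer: Mul(I, Pow(16293, Rational(1, 2))) ≈ Mul(127.64, I)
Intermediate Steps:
Function('A')(f) = 1
Function('q')(m, V) = Add(3, Mul(-1, V))
Function('p')(k) = Add(2, Pow(k, 2), Mul(-55, k))
Pow(Add(-16189, Function('p')(Function('q')(-13, Function('A')(-4)))), Rational(1, 2)) = Pow(Add(-16189, Add(2, Pow(Add(3, Mul(-1, 1)), 2), Mul(-55, Add(3, Mul(-1, 1))))), Rational(1, 2)) = Pow(Add(-16189, Add(2, Pow(Add(3, -1), 2), Mul(-55, Add(3, -1)))), Rational(1, 2)) = Pow(Add(-16189, Add(2, Pow(2, 2), Mul(-55, 2))), Rational(1, 2)) = Pow(Add(-16189, Add(2, 4, -110)), Rational(1, 2)) = Pow(Add(-16189, -104), Rational(1, 2)) = Pow(-16293, Rational(1, 2)) = Mul(I, Pow(16293, Rational(1, 2)))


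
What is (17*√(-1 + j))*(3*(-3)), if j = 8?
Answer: -153*√7 ≈ -404.80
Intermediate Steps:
(17*√(-1 + j))*(3*(-3)) = (17*√(-1 + 8))*(3*(-3)) = (17*√7)*(-9) = -153*√7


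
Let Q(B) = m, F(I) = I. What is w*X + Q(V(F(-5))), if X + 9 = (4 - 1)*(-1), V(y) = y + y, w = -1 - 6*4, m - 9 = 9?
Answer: 318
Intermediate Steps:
m = 18 (m = 9 + 9 = 18)
w = -25 (w = -1 - 24 = -25)
V(y) = 2*y
Q(B) = 18
X = -12 (X = -9 + (4 - 1)*(-1) = -9 + 3*(-1) = -9 - 3 = -12)
w*X + Q(V(F(-5))) = -25*(-12) + 18 = 300 + 18 = 318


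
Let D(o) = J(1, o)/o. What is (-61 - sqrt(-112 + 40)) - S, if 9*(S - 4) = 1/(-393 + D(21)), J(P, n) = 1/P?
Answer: -1609133/24756 - 6*I*sqrt(2) ≈ -65.0 - 8.4853*I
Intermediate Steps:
D(o) = 1/o (D(o) = 1/(1*o) = 1/o)
S = 99017/24756 (S = 4 + 1/(9*(-393 + 1/21)) = 4 + 1/(9*(-8252/21)) = 4 + (1/9)*(-21/8252) = 4 - 7/24756 = 99017/24756 ≈ 3.9997)
(-61 - sqrt(-112 + 40)) - S = (-61 - sqrt(-112 + 40)) - 1*99017/24756 = (-61 - sqrt(-72)) - 99017/24756 = (-61 - 6*I*sqrt(2)) - 99017/24756 = -1609133/24756 - 6*I*sqrt(2)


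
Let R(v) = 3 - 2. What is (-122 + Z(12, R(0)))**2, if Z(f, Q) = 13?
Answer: 11881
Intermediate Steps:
R(v) = 1
(-122 + Z(12, R(0)))**2 = (-122 + 13)**2 = (-109)**2 = 11881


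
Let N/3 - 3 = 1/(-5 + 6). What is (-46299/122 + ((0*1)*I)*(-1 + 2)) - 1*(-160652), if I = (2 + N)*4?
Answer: 320545/2 ≈ 1.6027e+5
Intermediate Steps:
N = 12 (N = 9 + 3/(-5 + 6) = 9 + 3/1 = 9 + 3*1 = 9 + 3 = 12)
I = 56 (I = (2 + 12)*4 = 14*4 = 56)
(-46299/122 + ((0*1)*I)*(-1 + 2)) - 1*(-160652) = (-46299/122 + ((0*1)*56)*(-1 + 2)) - 1*(-160652) = (-46299/122 + (0*56)*1) + 160652 = (-183*253/122 + 0*1) + 160652 = (-759/2 + 0) + 160652 = -759/2 + 160652 = 320545/2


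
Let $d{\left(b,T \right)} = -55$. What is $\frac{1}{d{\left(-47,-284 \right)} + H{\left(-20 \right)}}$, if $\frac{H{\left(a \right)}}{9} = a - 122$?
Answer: $- \frac{1}{1333} \approx -0.00075019$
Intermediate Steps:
$H{\left(a \right)} = -1098 + 9 a$ ($H{\left(a \right)} = 9 \left(a - 122\right) = 9 \left(-122 + a\right) = -1098 + 9 a$)
$\frac{1}{d{\left(-47,-284 \right)} + H{\left(-20 \right)}} = \frac{1}{-55 + \left(-1098 + 9 \left(-20\right)\right)} = \frac{1}{-55 - 1278} = \frac{1}{-1333} = - \frac{1}{1333}$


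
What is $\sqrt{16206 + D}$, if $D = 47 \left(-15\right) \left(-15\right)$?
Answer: $\sqrt{26781} \approx 163.65$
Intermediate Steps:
$D = 10575$ ($D = \left(-705\right) \left(-15\right) = 10575$)
$\sqrt{16206 + D} = \sqrt{16206 + 10575} = \sqrt{26781}$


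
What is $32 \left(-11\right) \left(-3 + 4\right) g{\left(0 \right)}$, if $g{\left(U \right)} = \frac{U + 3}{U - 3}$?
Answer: $352$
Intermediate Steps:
$g{\left(U \right)} = \frac{3 + U}{-3 + U}$
$32 \left(-11\right) \left(-3 + 4\right) g{\left(0 \right)} = 32 \left(-11\right) \left(-3 + 4\right) \frac{3 + 0}{-3 + 0} = - 352 \cdot 1 \frac{1}{-3} \cdot 3 = - 352 \cdot 1 \left(\left(- \frac{1}{3}\right) 3\right) = - 352 \cdot 1 \left(-1\right) = \left(-352\right) \left(-1\right) = 352$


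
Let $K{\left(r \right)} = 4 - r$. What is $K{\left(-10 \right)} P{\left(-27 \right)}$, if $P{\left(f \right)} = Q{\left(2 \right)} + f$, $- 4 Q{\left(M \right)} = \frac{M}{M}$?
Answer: $- \frac{763}{2} \approx -381.5$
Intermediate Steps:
$Q{\left(M \right)} = - \frac{1}{4}$ ($Q{\left(M \right)} = - \frac{M \frac{1}{M}}{4} = \left(- \frac{1}{4}\right) 1 = - \frac{1}{4}$)
$P{\left(f \right)} = - \frac{1}{4} + f$
$K{\left(-10 \right)} P{\left(-27 \right)} = \left(4 - -10\right) \left(- \frac{1}{4} - 27\right) = \left(4 + 10\right) \left(- \frac{109}{4}\right) = 14 \left(- \frac{109}{4}\right) = - \frac{763}{2}$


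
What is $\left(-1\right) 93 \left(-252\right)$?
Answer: $23436$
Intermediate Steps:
$\left(-1\right) 93 \left(-252\right) = \left(-93\right) \left(-252\right) = 23436$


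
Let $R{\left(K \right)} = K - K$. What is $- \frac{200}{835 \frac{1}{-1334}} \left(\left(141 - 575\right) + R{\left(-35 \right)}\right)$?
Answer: $- \frac{23158240}{167} \approx -1.3867 \cdot 10^{5}$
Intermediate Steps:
$R{\left(K \right)} = 0$
$- \frac{200}{835 \frac{1}{-1334}} \left(\left(141 - 575\right) + R{\left(-35 \right)}\right) = - \frac{200}{835 \frac{1}{-1334}} \left(\left(141 - 575\right) + 0\right) = - \frac{200}{835 \left(- \frac{1}{1334}\right)} \left(-434 + 0\right) = - \frac{200}{- \frac{835}{1334}} \left(-434\right) = \left(-200\right) \left(- \frac{1334}{835}\right) \left(-434\right) = \frac{53360}{167} \left(-434\right) = - \frac{23158240}{167}$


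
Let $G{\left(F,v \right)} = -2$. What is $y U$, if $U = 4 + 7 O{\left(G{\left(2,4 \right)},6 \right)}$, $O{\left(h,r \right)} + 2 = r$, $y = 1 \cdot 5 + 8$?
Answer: $416$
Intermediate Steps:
$y = 13$ ($y = 5 + 8 = 13$)
$O{\left(h,r \right)} = -2 + r$
$U = 32$ ($U = 4 + 7 \left(-2 + 6\right) = 4 + 7 \cdot 4 = 4 + 28 = 32$)
$y U = 13 \cdot 32 = 416$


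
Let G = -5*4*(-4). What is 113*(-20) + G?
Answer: -2180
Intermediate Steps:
G = 80 (G = -20*(-4) = 80)
113*(-20) + G = 113*(-20) + 80 = -2260 + 80 = -2180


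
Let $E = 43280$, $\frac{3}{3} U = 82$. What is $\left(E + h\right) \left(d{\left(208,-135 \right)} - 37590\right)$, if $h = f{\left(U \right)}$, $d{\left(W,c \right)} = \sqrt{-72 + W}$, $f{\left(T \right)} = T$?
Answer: $-1629977580 + 86724 \sqrt{34} \approx -1.6295 \cdot 10^{9}$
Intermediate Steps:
$U = 82$
$h = 82$
$\left(E + h\right) \left(d{\left(208,-135 \right)} - 37590\right) = \left(43280 + 82\right) \left(\sqrt{-72 + 208} - 37590\right) = 43362 \left(\sqrt{136} - 37590\right) = 43362 \left(2 \sqrt{34} - 37590\right) = 43362 \left(-37590 + 2 \sqrt{34}\right) = -1629977580 + 86724 \sqrt{34}$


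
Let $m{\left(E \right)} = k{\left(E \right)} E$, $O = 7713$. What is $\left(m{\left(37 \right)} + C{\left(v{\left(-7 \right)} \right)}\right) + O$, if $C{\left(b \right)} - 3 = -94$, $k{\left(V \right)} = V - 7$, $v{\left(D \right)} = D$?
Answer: $8732$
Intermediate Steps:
$k{\left(V \right)} = -7 + V$
$C{\left(b \right)} = -91$ ($C{\left(b \right)} = 3 - 94 = -91$)
$m{\left(E \right)} = E \left(-7 + E\right)$ ($m{\left(E \right)} = \left(-7 + E\right) E = E \left(-7 + E\right)$)
$\left(m{\left(37 \right)} + C{\left(v{\left(-7 \right)} \right)}\right) + O = \left(37 \left(-7 + 37\right) - 91\right) + 7713 = \left(37 \cdot 30 - 91\right) + 7713 = \left(1110 - 91\right) + 7713 = 1019 + 7713 = 8732$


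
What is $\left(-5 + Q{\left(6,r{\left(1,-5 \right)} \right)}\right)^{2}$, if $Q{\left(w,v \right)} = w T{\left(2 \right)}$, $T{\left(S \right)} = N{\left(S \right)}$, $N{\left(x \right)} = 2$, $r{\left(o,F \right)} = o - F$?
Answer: $49$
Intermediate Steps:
$T{\left(S \right)} = 2$
$Q{\left(w,v \right)} = 2 w$ ($Q{\left(w,v \right)} = w 2 = 2 w$)
$\left(-5 + Q{\left(6,r{\left(1,-5 \right)} \right)}\right)^{2} = \left(-5 + 2 \cdot 6\right)^{2} = \left(-5 + 12\right)^{2} = 7^{2} = 49$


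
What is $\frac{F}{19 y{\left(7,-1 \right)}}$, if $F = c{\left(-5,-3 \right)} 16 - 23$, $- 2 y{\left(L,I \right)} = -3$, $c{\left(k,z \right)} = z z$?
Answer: $\frac{242}{57} \approx 4.2456$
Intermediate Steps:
$c{\left(k,z \right)} = z^{2}$
$y{\left(L,I \right)} = \frac{3}{2}$ ($y{\left(L,I \right)} = \left(- \frac{1}{2}\right) \left(-3\right) = \frac{3}{2}$)
$F = 121$ ($F = \left(-3\right)^{2} \cdot 16 - 23 = 9 \cdot 16 - 23 = 144 - 23 = 121$)
$\frac{F}{19 y{\left(7,-1 \right)}} = \frac{121}{19 \cdot \frac{3}{2}} = \frac{121}{\frac{57}{2}} = 121 \cdot \frac{2}{57} = \frac{242}{57}$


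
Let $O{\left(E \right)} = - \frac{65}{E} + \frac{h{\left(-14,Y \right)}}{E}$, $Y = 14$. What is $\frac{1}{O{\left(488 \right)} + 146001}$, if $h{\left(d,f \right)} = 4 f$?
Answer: $\frac{488}{71248479} \approx 6.8493 \cdot 10^{-6}$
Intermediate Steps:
$O{\left(E \right)} = - \frac{9}{E}$ ($O{\left(E \right)} = - \frac{65}{E} + \frac{4 \cdot 14}{E} = - \frac{65}{E} + \frac{56}{E} = - \frac{9}{E}$)
$\frac{1}{O{\left(488 \right)} + 146001} = \frac{1}{- \frac{9}{488} + 146001} = \frac{1}{\frac{71248479}{488}} = \frac{488}{71248479}$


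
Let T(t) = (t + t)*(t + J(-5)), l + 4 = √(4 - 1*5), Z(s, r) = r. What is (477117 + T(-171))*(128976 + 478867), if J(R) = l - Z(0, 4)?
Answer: 327223161405 - 207882306*I ≈ 3.2722e+11 - 2.0788e+8*I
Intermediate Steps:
l = -4 + I (l = -4 + √(4 - 1*5) = -4 + √(4 - 5) = -4 + √(-1) = -4 + I ≈ -4.0 + 1.0*I)
J(R) = -8 + I (J(R) = (-4 + I) - 1*4 = (-4 + I) - 4 = -8 + I)
T(t) = 2*t*(-8 + I + t) (T(t) = (t + t)*(t + (-8 + I)) = (2*t)*(-8 + I + t) = 2*t*(-8 + I + t))
(477117 + T(-171))*(128976 + 478867) = (477117 + 2*(-171)*(-8 + I - 171))*(128976 + 478867) = (477117 + 2*(-171)*(-179 + I))*607843 = (477117 + (61218 - 342*I))*607843 = (538335 - 342*I)*607843 = 327223161405 - 207882306*I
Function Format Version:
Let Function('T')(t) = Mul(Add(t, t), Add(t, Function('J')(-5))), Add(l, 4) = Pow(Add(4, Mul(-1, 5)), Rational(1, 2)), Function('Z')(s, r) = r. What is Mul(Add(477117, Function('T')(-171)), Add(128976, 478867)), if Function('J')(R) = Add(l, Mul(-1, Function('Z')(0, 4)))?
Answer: Add(327223161405, Mul(-207882306, I)) ≈ Add(3.2722e+11, Mul(-2.0788e+8, I))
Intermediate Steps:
l = Add(-4, I) (l = Add(-4, Pow(Add(4, Mul(-1, 5)), Rational(1, 2))) = Add(-4, Pow(Add(4, -5), Rational(1, 2))) = Add(-4, Pow(-1, Rational(1, 2))) = Add(-4, I) ≈ Add(-4.0000, Mul(1.0000, I)))
Function('J')(R) = Add(-8, I) (Function('J')(R) = Add(Add(-4, I), Mul(-1, 4)) = Add(Add(-4, I), -4) = Add(-8, I))
Function('T')(t) = Mul(2, t, Add(-8, I, t)) (Function('T')(t) = Mul(Add(t, t), Add(t, Add(-8, I))) = Mul(Mul(2, t), Add(-8, I, t)) = Mul(2, t, Add(-8, I, t)))
Mul(Add(477117, Function('T')(-171)), Add(128976, 478867)) = Mul(Add(477117, Mul(2, -171, Add(-8, I, -171))), Add(128976, 478867)) = Mul(Add(477117, Mul(2, -171, Add(-179, I))), 607843) = Mul(Add(477117, Add(61218, Mul(-342, I))), 607843) = Mul(Add(538335, Mul(-342, I)), 607843) = Add(327223161405, Mul(-207882306, I))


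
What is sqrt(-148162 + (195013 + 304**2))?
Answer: sqrt(139267) ≈ 373.19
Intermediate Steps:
sqrt(-148162 + (195013 + 304**2)) = sqrt(-148162 + (195013 + 92416)) = sqrt(-148162 + 287429) = sqrt(139267)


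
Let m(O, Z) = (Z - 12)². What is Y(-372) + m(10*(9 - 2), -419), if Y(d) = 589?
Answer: 186350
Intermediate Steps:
m(O, Z) = (-12 + Z)²
Y(-372) + m(10*(9 - 2), -419) = 589 + (-12 - 419)² = 589 + (-431)² = 589 + 185761 = 186350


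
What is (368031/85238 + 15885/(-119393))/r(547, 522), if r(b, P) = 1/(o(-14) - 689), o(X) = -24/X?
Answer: -523996888413/182193718 ≈ -2876.0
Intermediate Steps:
r(b, P) = -7/4811 (r(b, P) = 1/(-24/(-14) - 689) = 1/(-24*(-1/14) - 689) = 1/(12/7 - 689) = 1/(-4811/7) = -7/4811)
(368031/85238 + 15885/(-119393))/r(547, 522) = (368031/85238 + 15885/(-119393))/(-7/4811) = (368031*(1/85238) + 15885*(-1/119393))*(-4811/7) = (368031/85238 - 15885/119393)*(-4811/7) = (1851579111/442470458)*(-4811/7) = -523996888413/182193718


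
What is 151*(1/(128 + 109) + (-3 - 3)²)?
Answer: 1288483/237 ≈ 5436.6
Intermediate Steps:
151*(1/(128 + 109) + (-3 - 3)²) = 151*(1/237 + (-6)²) = 151*(1/237 + 36) = 151*(8533/237) = 1288483/237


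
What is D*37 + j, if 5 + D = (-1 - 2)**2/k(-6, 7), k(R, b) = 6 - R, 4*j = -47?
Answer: -169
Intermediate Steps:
j = -47/4 (j = (1/4)*(-47) = -47/4 ≈ -11.750)
D = -17/4 (D = -5 + (-1 - 2)**2/(6 - 1*(-6)) = -5 + (-3)**2/(6 + 6) = -5 + 9/12 = -5 + 9*(1/12) = -5 + 3/4 = -17/4 ≈ -4.2500)
D*37 + j = -17/4*37 - 47/4 = -629/4 - 47/4 = -169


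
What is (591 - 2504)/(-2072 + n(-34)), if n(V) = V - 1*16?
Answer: 1913/2122 ≈ 0.90151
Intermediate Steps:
n(V) = -16 + V (n(V) = V - 16 = -16 + V)
(591 - 2504)/(-2072 + n(-34)) = (591 - 2504)/(-2072 + (-16 - 34)) = -1913/(-2072 - 50) = -1913/(-2122) = -1913*(-1/2122) = 1913/2122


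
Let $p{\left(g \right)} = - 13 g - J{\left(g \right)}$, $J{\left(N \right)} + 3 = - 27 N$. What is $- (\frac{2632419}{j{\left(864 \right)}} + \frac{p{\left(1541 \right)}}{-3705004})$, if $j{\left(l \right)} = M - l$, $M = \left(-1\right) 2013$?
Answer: $\frac{3251061667235}{3553098836} \approx 914.99$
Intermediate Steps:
$J{\left(N \right)} = -3 - 27 N$
$p{\left(g \right)} = 3 + 14 g$ ($p{\left(g \right)} = - 13 g - \left(-3 - 27 g\right) = - 13 g + \left(3 + 27 g\right) = 3 + 14 g$)
$M = -2013$
$j{\left(l \right)} = -2013 - l$
$- (\frac{2632419}{j{\left(864 \right)}} + \frac{p{\left(1541 \right)}}{-3705004}) = - (\frac{2632419}{-2013 - 864} + \frac{3 + 14 \cdot 1541}{-3705004}) = - (\frac{2632419}{-2013 - 864} + \left(3 + 21574\right) \left(- \frac{1}{3705004}\right)) = - (\frac{2632419}{-2877} + 21577 \left(- \frac{1}{3705004}\right)) = - (2632419 \left(- \frac{1}{2877}\right) - \frac{21577}{3705004}) = - (- \frac{877473}{959} - \frac{21577}{3705004}) = \left(-1\right) \left(- \frac{3251061667235}{3553098836}\right) = \frac{3251061667235}{3553098836}$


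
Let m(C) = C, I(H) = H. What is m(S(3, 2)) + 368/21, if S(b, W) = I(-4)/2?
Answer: 326/21 ≈ 15.524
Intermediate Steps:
S(b, W) = -2 (S(b, W) = -4/2 = -4*½ = -2)
m(S(3, 2)) + 368/21 = -2 + 368/21 = 326/21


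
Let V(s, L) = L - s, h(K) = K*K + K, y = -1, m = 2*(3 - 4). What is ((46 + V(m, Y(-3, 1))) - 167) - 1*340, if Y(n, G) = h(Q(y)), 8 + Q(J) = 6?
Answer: -457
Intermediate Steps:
m = -2 (m = 2*(-1) = -2)
Q(J) = -2 (Q(J) = -8 + 6 = -2)
h(K) = K + K² (h(K) = K² + K = K + K²)
Y(n, G) = 2 (Y(n, G) = -2*(1 - 2) = -2*(-1) = 2)
((46 + V(m, Y(-3, 1))) - 167) - 1*340 = ((46 + (2 - 1*(-2))) - 167) - 1*340 = ((46 + (2 + 2)) - 167) - 340 = ((46 + 4) - 167) - 340 = (50 - 167) - 340 = -117 - 340 = -457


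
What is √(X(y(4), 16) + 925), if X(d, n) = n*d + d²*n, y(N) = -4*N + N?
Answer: √3037 ≈ 55.109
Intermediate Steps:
y(N) = -3*N
X(d, n) = d*n + n*d²
√(X(y(4), 16) + 925) = √(-3*4*16*(1 - 3*4) + 925) = √(-12*16*(1 - 12) + 925) = √(-12*16*(-11) + 925) = √(2112 + 925) = √3037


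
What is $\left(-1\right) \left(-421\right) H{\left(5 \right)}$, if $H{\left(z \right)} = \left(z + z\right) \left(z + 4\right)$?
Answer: $37890$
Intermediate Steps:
$H{\left(z \right)} = 2 z \left(4 + z\right)$
$\left(-1\right) \left(-421\right) H{\left(5 \right)} = \left(-1\right) \left(-421\right) 2 \cdot 5 \left(4 + 5\right) = 421 \cdot 2 \cdot 5 \cdot 9 = 421 \cdot 90 = 37890$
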